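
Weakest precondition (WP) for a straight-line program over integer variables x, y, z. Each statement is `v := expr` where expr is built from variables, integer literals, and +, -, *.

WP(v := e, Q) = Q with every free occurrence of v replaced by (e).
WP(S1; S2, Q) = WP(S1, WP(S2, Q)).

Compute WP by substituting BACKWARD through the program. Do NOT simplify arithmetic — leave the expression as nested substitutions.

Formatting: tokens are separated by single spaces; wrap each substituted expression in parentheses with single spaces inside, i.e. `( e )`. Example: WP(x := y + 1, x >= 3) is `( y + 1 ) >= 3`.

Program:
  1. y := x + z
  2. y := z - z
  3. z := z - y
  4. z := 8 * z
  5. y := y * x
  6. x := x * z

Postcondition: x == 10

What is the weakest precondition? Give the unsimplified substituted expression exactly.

post: x == 10
stmt 6: x := x * z  -- replace 1 occurrence(s) of x with (x * z)
  => ( x * z ) == 10
stmt 5: y := y * x  -- replace 0 occurrence(s) of y with (y * x)
  => ( x * z ) == 10
stmt 4: z := 8 * z  -- replace 1 occurrence(s) of z with (8 * z)
  => ( x * ( 8 * z ) ) == 10
stmt 3: z := z - y  -- replace 1 occurrence(s) of z with (z - y)
  => ( x * ( 8 * ( z - y ) ) ) == 10
stmt 2: y := z - z  -- replace 1 occurrence(s) of y with (z - z)
  => ( x * ( 8 * ( z - ( z - z ) ) ) ) == 10
stmt 1: y := x + z  -- replace 0 occurrence(s) of y with (x + z)
  => ( x * ( 8 * ( z - ( z - z ) ) ) ) == 10

Answer: ( x * ( 8 * ( z - ( z - z ) ) ) ) == 10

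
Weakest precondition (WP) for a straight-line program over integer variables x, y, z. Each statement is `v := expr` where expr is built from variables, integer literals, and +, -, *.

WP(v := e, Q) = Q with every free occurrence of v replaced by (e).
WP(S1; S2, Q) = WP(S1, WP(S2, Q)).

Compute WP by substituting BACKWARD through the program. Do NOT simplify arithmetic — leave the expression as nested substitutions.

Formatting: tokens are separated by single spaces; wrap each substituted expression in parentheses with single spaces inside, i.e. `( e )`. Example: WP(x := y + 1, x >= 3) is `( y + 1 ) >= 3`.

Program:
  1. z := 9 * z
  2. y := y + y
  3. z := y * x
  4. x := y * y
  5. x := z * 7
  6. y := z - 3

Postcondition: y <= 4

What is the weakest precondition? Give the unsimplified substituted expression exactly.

Answer: ( ( ( y + y ) * x ) - 3 ) <= 4

Derivation:
post: y <= 4
stmt 6: y := z - 3  -- replace 1 occurrence(s) of y with (z - 3)
  => ( z - 3 ) <= 4
stmt 5: x := z * 7  -- replace 0 occurrence(s) of x with (z * 7)
  => ( z - 3 ) <= 4
stmt 4: x := y * y  -- replace 0 occurrence(s) of x with (y * y)
  => ( z - 3 ) <= 4
stmt 3: z := y * x  -- replace 1 occurrence(s) of z with (y * x)
  => ( ( y * x ) - 3 ) <= 4
stmt 2: y := y + y  -- replace 1 occurrence(s) of y with (y + y)
  => ( ( ( y + y ) * x ) - 3 ) <= 4
stmt 1: z := 9 * z  -- replace 0 occurrence(s) of z with (9 * z)
  => ( ( ( y + y ) * x ) - 3 ) <= 4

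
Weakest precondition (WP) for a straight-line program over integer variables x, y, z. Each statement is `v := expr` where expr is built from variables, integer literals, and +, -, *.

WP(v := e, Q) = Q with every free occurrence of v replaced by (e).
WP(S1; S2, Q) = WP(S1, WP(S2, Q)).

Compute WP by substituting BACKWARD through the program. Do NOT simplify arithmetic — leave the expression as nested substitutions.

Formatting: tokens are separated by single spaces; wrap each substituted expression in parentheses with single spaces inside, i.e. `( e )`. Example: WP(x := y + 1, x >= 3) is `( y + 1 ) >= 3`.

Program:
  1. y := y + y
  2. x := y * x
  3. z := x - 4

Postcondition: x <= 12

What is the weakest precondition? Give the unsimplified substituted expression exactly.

post: x <= 12
stmt 3: z := x - 4  -- replace 0 occurrence(s) of z with (x - 4)
  => x <= 12
stmt 2: x := y * x  -- replace 1 occurrence(s) of x with (y * x)
  => ( y * x ) <= 12
stmt 1: y := y + y  -- replace 1 occurrence(s) of y with (y + y)
  => ( ( y + y ) * x ) <= 12

Answer: ( ( y + y ) * x ) <= 12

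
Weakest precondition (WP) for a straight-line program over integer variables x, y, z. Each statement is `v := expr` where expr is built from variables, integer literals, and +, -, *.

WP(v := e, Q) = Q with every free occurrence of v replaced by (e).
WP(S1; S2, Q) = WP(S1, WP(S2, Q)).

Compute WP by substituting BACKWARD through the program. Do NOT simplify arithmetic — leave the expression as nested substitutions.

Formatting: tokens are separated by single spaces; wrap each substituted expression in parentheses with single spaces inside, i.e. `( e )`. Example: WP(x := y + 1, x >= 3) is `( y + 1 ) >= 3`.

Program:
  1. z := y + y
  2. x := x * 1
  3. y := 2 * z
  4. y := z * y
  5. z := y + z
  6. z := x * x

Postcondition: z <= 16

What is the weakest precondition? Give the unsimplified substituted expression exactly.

Answer: ( ( x * 1 ) * ( x * 1 ) ) <= 16

Derivation:
post: z <= 16
stmt 6: z := x * x  -- replace 1 occurrence(s) of z with (x * x)
  => ( x * x ) <= 16
stmt 5: z := y + z  -- replace 0 occurrence(s) of z with (y + z)
  => ( x * x ) <= 16
stmt 4: y := z * y  -- replace 0 occurrence(s) of y with (z * y)
  => ( x * x ) <= 16
stmt 3: y := 2 * z  -- replace 0 occurrence(s) of y with (2 * z)
  => ( x * x ) <= 16
stmt 2: x := x * 1  -- replace 2 occurrence(s) of x with (x * 1)
  => ( ( x * 1 ) * ( x * 1 ) ) <= 16
stmt 1: z := y + y  -- replace 0 occurrence(s) of z with (y + y)
  => ( ( x * 1 ) * ( x * 1 ) ) <= 16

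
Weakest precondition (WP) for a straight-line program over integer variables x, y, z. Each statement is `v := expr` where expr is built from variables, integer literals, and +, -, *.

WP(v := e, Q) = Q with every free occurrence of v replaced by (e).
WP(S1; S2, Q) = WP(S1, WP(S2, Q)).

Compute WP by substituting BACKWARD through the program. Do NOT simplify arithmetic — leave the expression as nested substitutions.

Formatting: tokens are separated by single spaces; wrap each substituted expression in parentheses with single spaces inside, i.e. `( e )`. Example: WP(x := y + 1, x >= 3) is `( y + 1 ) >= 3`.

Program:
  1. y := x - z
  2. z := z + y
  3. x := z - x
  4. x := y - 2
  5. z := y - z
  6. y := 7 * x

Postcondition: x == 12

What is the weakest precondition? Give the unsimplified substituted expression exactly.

Answer: ( ( x - z ) - 2 ) == 12

Derivation:
post: x == 12
stmt 6: y := 7 * x  -- replace 0 occurrence(s) of y with (7 * x)
  => x == 12
stmt 5: z := y - z  -- replace 0 occurrence(s) of z with (y - z)
  => x == 12
stmt 4: x := y - 2  -- replace 1 occurrence(s) of x with (y - 2)
  => ( y - 2 ) == 12
stmt 3: x := z - x  -- replace 0 occurrence(s) of x with (z - x)
  => ( y - 2 ) == 12
stmt 2: z := z + y  -- replace 0 occurrence(s) of z with (z + y)
  => ( y - 2 ) == 12
stmt 1: y := x - z  -- replace 1 occurrence(s) of y with (x - z)
  => ( ( x - z ) - 2 ) == 12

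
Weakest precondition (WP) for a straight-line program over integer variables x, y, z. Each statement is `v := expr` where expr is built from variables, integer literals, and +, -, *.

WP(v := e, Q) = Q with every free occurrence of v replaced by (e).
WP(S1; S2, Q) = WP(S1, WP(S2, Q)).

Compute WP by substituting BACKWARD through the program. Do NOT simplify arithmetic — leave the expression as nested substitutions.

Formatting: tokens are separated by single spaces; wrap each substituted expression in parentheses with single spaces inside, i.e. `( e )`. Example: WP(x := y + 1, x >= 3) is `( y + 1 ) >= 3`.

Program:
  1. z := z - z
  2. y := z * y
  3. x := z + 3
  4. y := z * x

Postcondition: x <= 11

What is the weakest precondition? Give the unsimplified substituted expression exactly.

Answer: ( ( z - z ) + 3 ) <= 11

Derivation:
post: x <= 11
stmt 4: y := z * x  -- replace 0 occurrence(s) of y with (z * x)
  => x <= 11
stmt 3: x := z + 3  -- replace 1 occurrence(s) of x with (z + 3)
  => ( z + 3 ) <= 11
stmt 2: y := z * y  -- replace 0 occurrence(s) of y with (z * y)
  => ( z + 3 ) <= 11
stmt 1: z := z - z  -- replace 1 occurrence(s) of z with (z - z)
  => ( ( z - z ) + 3 ) <= 11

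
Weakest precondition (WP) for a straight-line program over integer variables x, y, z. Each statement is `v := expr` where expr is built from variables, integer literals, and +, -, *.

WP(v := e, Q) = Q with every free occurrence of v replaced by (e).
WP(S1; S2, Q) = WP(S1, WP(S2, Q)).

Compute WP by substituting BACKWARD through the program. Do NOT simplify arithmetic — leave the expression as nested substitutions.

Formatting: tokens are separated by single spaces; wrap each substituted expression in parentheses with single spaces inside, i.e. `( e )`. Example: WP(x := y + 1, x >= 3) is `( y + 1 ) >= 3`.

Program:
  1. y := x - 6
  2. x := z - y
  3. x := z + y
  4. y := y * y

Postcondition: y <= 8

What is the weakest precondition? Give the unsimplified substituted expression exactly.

post: y <= 8
stmt 4: y := y * y  -- replace 1 occurrence(s) of y with (y * y)
  => ( y * y ) <= 8
stmt 3: x := z + y  -- replace 0 occurrence(s) of x with (z + y)
  => ( y * y ) <= 8
stmt 2: x := z - y  -- replace 0 occurrence(s) of x with (z - y)
  => ( y * y ) <= 8
stmt 1: y := x - 6  -- replace 2 occurrence(s) of y with (x - 6)
  => ( ( x - 6 ) * ( x - 6 ) ) <= 8

Answer: ( ( x - 6 ) * ( x - 6 ) ) <= 8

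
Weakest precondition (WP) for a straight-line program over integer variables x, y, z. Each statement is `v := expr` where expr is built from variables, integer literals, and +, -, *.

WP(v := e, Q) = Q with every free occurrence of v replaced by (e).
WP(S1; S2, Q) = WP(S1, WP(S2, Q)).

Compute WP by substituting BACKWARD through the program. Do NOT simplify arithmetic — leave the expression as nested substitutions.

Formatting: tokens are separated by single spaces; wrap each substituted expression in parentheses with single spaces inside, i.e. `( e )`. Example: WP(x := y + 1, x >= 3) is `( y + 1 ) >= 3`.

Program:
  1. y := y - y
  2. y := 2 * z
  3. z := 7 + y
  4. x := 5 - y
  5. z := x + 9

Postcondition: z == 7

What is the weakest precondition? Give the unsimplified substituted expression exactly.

Answer: ( ( 5 - ( 2 * z ) ) + 9 ) == 7

Derivation:
post: z == 7
stmt 5: z := x + 9  -- replace 1 occurrence(s) of z with (x + 9)
  => ( x + 9 ) == 7
stmt 4: x := 5 - y  -- replace 1 occurrence(s) of x with (5 - y)
  => ( ( 5 - y ) + 9 ) == 7
stmt 3: z := 7 + y  -- replace 0 occurrence(s) of z with (7 + y)
  => ( ( 5 - y ) + 9 ) == 7
stmt 2: y := 2 * z  -- replace 1 occurrence(s) of y with (2 * z)
  => ( ( 5 - ( 2 * z ) ) + 9 ) == 7
stmt 1: y := y - y  -- replace 0 occurrence(s) of y with (y - y)
  => ( ( 5 - ( 2 * z ) ) + 9 ) == 7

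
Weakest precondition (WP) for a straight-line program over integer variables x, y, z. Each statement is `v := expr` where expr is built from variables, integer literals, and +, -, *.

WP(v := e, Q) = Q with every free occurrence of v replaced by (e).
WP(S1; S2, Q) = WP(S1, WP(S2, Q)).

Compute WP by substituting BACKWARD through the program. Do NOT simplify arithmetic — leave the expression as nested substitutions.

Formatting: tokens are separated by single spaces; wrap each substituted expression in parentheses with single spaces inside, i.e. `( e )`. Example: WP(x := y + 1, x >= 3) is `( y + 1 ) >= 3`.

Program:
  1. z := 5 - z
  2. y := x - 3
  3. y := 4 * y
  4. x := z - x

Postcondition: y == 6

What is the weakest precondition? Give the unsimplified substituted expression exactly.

post: y == 6
stmt 4: x := z - x  -- replace 0 occurrence(s) of x with (z - x)
  => y == 6
stmt 3: y := 4 * y  -- replace 1 occurrence(s) of y with (4 * y)
  => ( 4 * y ) == 6
stmt 2: y := x - 3  -- replace 1 occurrence(s) of y with (x - 3)
  => ( 4 * ( x - 3 ) ) == 6
stmt 1: z := 5 - z  -- replace 0 occurrence(s) of z with (5 - z)
  => ( 4 * ( x - 3 ) ) == 6

Answer: ( 4 * ( x - 3 ) ) == 6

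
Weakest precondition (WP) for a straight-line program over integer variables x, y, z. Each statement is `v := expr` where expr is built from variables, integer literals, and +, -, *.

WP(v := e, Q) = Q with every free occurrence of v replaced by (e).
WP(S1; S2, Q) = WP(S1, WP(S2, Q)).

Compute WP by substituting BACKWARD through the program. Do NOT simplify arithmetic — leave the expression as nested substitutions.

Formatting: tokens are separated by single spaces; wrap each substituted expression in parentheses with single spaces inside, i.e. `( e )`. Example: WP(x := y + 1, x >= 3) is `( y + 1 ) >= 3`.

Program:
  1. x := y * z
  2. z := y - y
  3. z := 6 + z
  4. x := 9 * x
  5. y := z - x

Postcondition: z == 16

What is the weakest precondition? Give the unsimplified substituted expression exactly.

Answer: ( 6 + ( y - y ) ) == 16

Derivation:
post: z == 16
stmt 5: y := z - x  -- replace 0 occurrence(s) of y with (z - x)
  => z == 16
stmt 4: x := 9 * x  -- replace 0 occurrence(s) of x with (9 * x)
  => z == 16
stmt 3: z := 6 + z  -- replace 1 occurrence(s) of z with (6 + z)
  => ( 6 + z ) == 16
stmt 2: z := y - y  -- replace 1 occurrence(s) of z with (y - y)
  => ( 6 + ( y - y ) ) == 16
stmt 1: x := y * z  -- replace 0 occurrence(s) of x with (y * z)
  => ( 6 + ( y - y ) ) == 16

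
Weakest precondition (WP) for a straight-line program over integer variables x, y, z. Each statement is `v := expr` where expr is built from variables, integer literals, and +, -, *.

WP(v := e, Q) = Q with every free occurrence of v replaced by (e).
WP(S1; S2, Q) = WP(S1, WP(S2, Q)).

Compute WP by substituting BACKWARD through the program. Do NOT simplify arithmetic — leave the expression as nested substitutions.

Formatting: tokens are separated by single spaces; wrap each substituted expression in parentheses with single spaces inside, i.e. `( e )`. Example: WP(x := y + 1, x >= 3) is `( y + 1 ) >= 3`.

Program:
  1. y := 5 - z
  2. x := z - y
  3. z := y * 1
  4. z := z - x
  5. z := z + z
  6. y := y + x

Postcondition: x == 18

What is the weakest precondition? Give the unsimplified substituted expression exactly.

Answer: ( z - ( 5 - z ) ) == 18

Derivation:
post: x == 18
stmt 6: y := y + x  -- replace 0 occurrence(s) of y with (y + x)
  => x == 18
stmt 5: z := z + z  -- replace 0 occurrence(s) of z with (z + z)
  => x == 18
stmt 4: z := z - x  -- replace 0 occurrence(s) of z with (z - x)
  => x == 18
stmt 3: z := y * 1  -- replace 0 occurrence(s) of z with (y * 1)
  => x == 18
stmt 2: x := z - y  -- replace 1 occurrence(s) of x with (z - y)
  => ( z - y ) == 18
stmt 1: y := 5 - z  -- replace 1 occurrence(s) of y with (5 - z)
  => ( z - ( 5 - z ) ) == 18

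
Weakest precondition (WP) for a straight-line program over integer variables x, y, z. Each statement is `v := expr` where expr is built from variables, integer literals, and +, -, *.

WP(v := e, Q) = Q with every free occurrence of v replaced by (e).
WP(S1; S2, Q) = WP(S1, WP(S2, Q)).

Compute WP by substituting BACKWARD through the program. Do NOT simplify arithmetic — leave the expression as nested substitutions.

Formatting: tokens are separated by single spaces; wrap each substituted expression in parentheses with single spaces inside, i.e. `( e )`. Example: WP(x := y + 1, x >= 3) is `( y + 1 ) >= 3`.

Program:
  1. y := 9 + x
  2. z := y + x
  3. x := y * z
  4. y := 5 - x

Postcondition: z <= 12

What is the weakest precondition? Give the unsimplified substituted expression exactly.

Answer: ( ( 9 + x ) + x ) <= 12

Derivation:
post: z <= 12
stmt 4: y := 5 - x  -- replace 0 occurrence(s) of y with (5 - x)
  => z <= 12
stmt 3: x := y * z  -- replace 0 occurrence(s) of x with (y * z)
  => z <= 12
stmt 2: z := y + x  -- replace 1 occurrence(s) of z with (y + x)
  => ( y + x ) <= 12
stmt 1: y := 9 + x  -- replace 1 occurrence(s) of y with (9 + x)
  => ( ( 9 + x ) + x ) <= 12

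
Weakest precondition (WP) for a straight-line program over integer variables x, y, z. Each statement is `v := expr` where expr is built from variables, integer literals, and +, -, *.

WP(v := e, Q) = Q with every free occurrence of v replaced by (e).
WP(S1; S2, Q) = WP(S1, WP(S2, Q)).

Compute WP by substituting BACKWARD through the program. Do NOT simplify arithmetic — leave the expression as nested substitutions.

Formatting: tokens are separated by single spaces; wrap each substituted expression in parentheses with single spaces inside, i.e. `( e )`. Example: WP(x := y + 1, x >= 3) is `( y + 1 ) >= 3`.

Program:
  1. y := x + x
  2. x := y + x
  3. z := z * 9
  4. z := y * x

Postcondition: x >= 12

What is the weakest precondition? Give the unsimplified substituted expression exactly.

Answer: ( ( x + x ) + x ) >= 12

Derivation:
post: x >= 12
stmt 4: z := y * x  -- replace 0 occurrence(s) of z with (y * x)
  => x >= 12
stmt 3: z := z * 9  -- replace 0 occurrence(s) of z with (z * 9)
  => x >= 12
stmt 2: x := y + x  -- replace 1 occurrence(s) of x with (y + x)
  => ( y + x ) >= 12
stmt 1: y := x + x  -- replace 1 occurrence(s) of y with (x + x)
  => ( ( x + x ) + x ) >= 12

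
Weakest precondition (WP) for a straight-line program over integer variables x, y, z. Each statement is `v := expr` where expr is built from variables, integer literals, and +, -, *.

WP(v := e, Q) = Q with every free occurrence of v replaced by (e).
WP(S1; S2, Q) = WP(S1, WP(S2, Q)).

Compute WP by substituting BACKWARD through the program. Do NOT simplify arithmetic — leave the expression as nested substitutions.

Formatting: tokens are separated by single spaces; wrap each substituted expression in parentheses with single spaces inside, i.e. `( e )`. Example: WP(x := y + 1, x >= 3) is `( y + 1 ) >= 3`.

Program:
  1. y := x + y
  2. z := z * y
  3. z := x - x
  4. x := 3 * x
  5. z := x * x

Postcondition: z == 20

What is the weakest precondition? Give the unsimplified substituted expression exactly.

Answer: ( ( 3 * x ) * ( 3 * x ) ) == 20

Derivation:
post: z == 20
stmt 5: z := x * x  -- replace 1 occurrence(s) of z with (x * x)
  => ( x * x ) == 20
stmt 4: x := 3 * x  -- replace 2 occurrence(s) of x with (3 * x)
  => ( ( 3 * x ) * ( 3 * x ) ) == 20
stmt 3: z := x - x  -- replace 0 occurrence(s) of z with (x - x)
  => ( ( 3 * x ) * ( 3 * x ) ) == 20
stmt 2: z := z * y  -- replace 0 occurrence(s) of z with (z * y)
  => ( ( 3 * x ) * ( 3 * x ) ) == 20
stmt 1: y := x + y  -- replace 0 occurrence(s) of y with (x + y)
  => ( ( 3 * x ) * ( 3 * x ) ) == 20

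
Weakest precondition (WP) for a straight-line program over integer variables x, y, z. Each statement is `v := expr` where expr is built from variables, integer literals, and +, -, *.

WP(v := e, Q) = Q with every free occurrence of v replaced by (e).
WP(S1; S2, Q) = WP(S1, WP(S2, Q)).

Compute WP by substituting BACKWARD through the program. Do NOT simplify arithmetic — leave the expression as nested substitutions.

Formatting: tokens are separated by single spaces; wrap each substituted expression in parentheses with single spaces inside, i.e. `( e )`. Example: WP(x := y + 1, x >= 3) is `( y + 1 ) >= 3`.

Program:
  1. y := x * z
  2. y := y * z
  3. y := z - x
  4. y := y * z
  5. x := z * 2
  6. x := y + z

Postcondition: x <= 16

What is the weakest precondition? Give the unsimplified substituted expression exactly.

post: x <= 16
stmt 6: x := y + z  -- replace 1 occurrence(s) of x with (y + z)
  => ( y + z ) <= 16
stmt 5: x := z * 2  -- replace 0 occurrence(s) of x with (z * 2)
  => ( y + z ) <= 16
stmt 4: y := y * z  -- replace 1 occurrence(s) of y with (y * z)
  => ( ( y * z ) + z ) <= 16
stmt 3: y := z - x  -- replace 1 occurrence(s) of y with (z - x)
  => ( ( ( z - x ) * z ) + z ) <= 16
stmt 2: y := y * z  -- replace 0 occurrence(s) of y with (y * z)
  => ( ( ( z - x ) * z ) + z ) <= 16
stmt 1: y := x * z  -- replace 0 occurrence(s) of y with (x * z)
  => ( ( ( z - x ) * z ) + z ) <= 16

Answer: ( ( ( z - x ) * z ) + z ) <= 16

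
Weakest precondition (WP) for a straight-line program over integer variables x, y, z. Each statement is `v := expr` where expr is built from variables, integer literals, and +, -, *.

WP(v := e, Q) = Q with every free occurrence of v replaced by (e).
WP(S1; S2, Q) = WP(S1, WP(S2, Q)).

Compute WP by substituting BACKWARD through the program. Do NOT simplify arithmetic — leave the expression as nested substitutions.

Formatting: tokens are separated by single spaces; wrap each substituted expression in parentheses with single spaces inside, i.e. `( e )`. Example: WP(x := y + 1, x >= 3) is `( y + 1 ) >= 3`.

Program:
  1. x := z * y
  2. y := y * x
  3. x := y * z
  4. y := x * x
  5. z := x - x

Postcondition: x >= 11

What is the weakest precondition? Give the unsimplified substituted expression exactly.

post: x >= 11
stmt 5: z := x - x  -- replace 0 occurrence(s) of z with (x - x)
  => x >= 11
stmt 4: y := x * x  -- replace 0 occurrence(s) of y with (x * x)
  => x >= 11
stmt 3: x := y * z  -- replace 1 occurrence(s) of x with (y * z)
  => ( y * z ) >= 11
stmt 2: y := y * x  -- replace 1 occurrence(s) of y with (y * x)
  => ( ( y * x ) * z ) >= 11
stmt 1: x := z * y  -- replace 1 occurrence(s) of x with (z * y)
  => ( ( y * ( z * y ) ) * z ) >= 11

Answer: ( ( y * ( z * y ) ) * z ) >= 11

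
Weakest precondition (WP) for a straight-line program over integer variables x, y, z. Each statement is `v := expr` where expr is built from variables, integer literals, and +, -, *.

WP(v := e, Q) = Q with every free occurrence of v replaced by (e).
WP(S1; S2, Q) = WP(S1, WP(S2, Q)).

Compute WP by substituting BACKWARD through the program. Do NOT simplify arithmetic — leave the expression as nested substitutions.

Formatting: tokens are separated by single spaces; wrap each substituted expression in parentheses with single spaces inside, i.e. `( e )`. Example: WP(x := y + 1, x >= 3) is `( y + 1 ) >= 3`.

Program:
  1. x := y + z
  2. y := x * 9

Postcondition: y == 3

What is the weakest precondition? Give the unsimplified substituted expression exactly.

post: y == 3
stmt 2: y := x * 9  -- replace 1 occurrence(s) of y with (x * 9)
  => ( x * 9 ) == 3
stmt 1: x := y + z  -- replace 1 occurrence(s) of x with (y + z)
  => ( ( y + z ) * 9 ) == 3

Answer: ( ( y + z ) * 9 ) == 3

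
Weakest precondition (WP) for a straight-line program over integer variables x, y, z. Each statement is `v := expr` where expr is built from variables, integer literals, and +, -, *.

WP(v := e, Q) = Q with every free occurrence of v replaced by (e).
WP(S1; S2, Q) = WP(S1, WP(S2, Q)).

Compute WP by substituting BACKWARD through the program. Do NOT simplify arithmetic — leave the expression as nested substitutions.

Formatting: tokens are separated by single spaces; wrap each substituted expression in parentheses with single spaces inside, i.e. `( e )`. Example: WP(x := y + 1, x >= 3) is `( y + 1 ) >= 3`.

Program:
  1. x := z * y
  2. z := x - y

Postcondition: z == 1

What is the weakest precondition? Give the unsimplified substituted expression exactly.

post: z == 1
stmt 2: z := x - y  -- replace 1 occurrence(s) of z with (x - y)
  => ( x - y ) == 1
stmt 1: x := z * y  -- replace 1 occurrence(s) of x with (z * y)
  => ( ( z * y ) - y ) == 1

Answer: ( ( z * y ) - y ) == 1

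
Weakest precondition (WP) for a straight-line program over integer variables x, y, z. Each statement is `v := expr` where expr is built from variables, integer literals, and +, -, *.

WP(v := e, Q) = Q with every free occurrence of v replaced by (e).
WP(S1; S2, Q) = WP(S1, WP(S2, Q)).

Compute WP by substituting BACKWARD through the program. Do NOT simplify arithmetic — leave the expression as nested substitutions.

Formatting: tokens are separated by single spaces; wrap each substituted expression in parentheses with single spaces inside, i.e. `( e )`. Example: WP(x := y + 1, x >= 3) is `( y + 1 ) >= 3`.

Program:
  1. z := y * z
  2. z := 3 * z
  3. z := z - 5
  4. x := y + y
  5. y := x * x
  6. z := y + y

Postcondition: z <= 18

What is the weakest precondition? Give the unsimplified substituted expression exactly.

Answer: ( ( ( y + y ) * ( y + y ) ) + ( ( y + y ) * ( y + y ) ) ) <= 18

Derivation:
post: z <= 18
stmt 6: z := y + y  -- replace 1 occurrence(s) of z with (y + y)
  => ( y + y ) <= 18
stmt 5: y := x * x  -- replace 2 occurrence(s) of y with (x * x)
  => ( ( x * x ) + ( x * x ) ) <= 18
stmt 4: x := y + y  -- replace 4 occurrence(s) of x with (y + y)
  => ( ( ( y + y ) * ( y + y ) ) + ( ( y + y ) * ( y + y ) ) ) <= 18
stmt 3: z := z - 5  -- replace 0 occurrence(s) of z with (z - 5)
  => ( ( ( y + y ) * ( y + y ) ) + ( ( y + y ) * ( y + y ) ) ) <= 18
stmt 2: z := 3 * z  -- replace 0 occurrence(s) of z with (3 * z)
  => ( ( ( y + y ) * ( y + y ) ) + ( ( y + y ) * ( y + y ) ) ) <= 18
stmt 1: z := y * z  -- replace 0 occurrence(s) of z with (y * z)
  => ( ( ( y + y ) * ( y + y ) ) + ( ( y + y ) * ( y + y ) ) ) <= 18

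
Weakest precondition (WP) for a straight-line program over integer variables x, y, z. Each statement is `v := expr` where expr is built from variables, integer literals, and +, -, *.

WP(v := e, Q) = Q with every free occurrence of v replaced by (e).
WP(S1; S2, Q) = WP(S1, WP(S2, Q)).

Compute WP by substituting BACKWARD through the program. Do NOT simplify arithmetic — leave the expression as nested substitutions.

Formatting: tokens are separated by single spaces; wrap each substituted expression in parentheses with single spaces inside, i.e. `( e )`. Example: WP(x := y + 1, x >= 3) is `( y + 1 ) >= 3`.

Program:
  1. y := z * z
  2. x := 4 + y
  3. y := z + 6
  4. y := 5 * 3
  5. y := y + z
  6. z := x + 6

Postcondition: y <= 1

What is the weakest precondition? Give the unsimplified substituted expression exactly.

Answer: ( ( 5 * 3 ) + z ) <= 1

Derivation:
post: y <= 1
stmt 6: z := x + 6  -- replace 0 occurrence(s) of z with (x + 6)
  => y <= 1
stmt 5: y := y + z  -- replace 1 occurrence(s) of y with (y + z)
  => ( y + z ) <= 1
stmt 4: y := 5 * 3  -- replace 1 occurrence(s) of y with (5 * 3)
  => ( ( 5 * 3 ) + z ) <= 1
stmt 3: y := z + 6  -- replace 0 occurrence(s) of y with (z + 6)
  => ( ( 5 * 3 ) + z ) <= 1
stmt 2: x := 4 + y  -- replace 0 occurrence(s) of x with (4 + y)
  => ( ( 5 * 3 ) + z ) <= 1
stmt 1: y := z * z  -- replace 0 occurrence(s) of y with (z * z)
  => ( ( 5 * 3 ) + z ) <= 1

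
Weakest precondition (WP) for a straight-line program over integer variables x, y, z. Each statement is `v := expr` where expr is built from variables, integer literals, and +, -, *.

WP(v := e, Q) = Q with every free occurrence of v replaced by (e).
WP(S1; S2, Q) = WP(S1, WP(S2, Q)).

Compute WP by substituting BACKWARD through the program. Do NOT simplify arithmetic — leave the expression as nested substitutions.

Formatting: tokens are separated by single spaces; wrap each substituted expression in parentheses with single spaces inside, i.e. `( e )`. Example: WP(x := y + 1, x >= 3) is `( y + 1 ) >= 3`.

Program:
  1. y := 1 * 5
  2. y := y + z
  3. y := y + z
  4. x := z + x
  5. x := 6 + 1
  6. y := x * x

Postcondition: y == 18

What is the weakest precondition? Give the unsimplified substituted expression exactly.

post: y == 18
stmt 6: y := x * x  -- replace 1 occurrence(s) of y with (x * x)
  => ( x * x ) == 18
stmt 5: x := 6 + 1  -- replace 2 occurrence(s) of x with (6 + 1)
  => ( ( 6 + 1 ) * ( 6 + 1 ) ) == 18
stmt 4: x := z + x  -- replace 0 occurrence(s) of x with (z + x)
  => ( ( 6 + 1 ) * ( 6 + 1 ) ) == 18
stmt 3: y := y + z  -- replace 0 occurrence(s) of y with (y + z)
  => ( ( 6 + 1 ) * ( 6 + 1 ) ) == 18
stmt 2: y := y + z  -- replace 0 occurrence(s) of y with (y + z)
  => ( ( 6 + 1 ) * ( 6 + 1 ) ) == 18
stmt 1: y := 1 * 5  -- replace 0 occurrence(s) of y with (1 * 5)
  => ( ( 6 + 1 ) * ( 6 + 1 ) ) == 18

Answer: ( ( 6 + 1 ) * ( 6 + 1 ) ) == 18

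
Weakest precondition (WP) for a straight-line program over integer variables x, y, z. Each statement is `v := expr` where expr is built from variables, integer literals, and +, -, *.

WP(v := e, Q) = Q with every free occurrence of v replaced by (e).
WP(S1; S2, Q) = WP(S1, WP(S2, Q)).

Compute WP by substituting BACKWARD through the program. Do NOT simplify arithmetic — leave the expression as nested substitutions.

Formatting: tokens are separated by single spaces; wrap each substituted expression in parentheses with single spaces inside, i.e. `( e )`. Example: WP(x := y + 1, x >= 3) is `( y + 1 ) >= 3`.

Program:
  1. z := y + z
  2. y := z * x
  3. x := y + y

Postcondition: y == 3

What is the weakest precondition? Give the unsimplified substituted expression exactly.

Answer: ( ( y + z ) * x ) == 3

Derivation:
post: y == 3
stmt 3: x := y + y  -- replace 0 occurrence(s) of x with (y + y)
  => y == 3
stmt 2: y := z * x  -- replace 1 occurrence(s) of y with (z * x)
  => ( z * x ) == 3
stmt 1: z := y + z  -- replace 1 occurrence(s) of z with (y + z)
  => ( ( y + z ) * x ) == 3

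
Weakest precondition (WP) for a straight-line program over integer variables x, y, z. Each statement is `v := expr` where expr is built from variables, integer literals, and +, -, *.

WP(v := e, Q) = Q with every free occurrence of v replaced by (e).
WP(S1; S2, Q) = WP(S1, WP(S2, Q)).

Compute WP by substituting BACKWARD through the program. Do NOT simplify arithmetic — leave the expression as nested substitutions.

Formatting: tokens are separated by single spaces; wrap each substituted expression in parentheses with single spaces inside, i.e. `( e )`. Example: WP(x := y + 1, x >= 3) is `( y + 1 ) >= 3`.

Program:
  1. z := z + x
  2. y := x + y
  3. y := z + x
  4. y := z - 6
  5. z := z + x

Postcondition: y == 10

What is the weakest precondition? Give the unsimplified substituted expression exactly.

Answer: ( ( z + x ) - 6 ) == 10

Derivation:
post: y == 10
stmt 5: z := z + x  -- replace 0 occurrence(s) of z with (z + x)
  => y == 10
stmt 4: y := z - 6  -- replace 1 occurrence(s) of y with (z - 6)
  => ( z - 6 ) == 10
stmt 3: y := z + x  -- replace 0 occurrence(s) of y with (z + x)
  => ( z - 6 ) == 10
stmt 2: y := x + y  -- replace 0 occurrence(s) of y with (x + y)
  => ( z - 6 ) == 10
stmt 1: z := z + x  -- replace 1 occurrence(s) of z with (z + x)
  => ( ( z + x ) - 6 ) == 10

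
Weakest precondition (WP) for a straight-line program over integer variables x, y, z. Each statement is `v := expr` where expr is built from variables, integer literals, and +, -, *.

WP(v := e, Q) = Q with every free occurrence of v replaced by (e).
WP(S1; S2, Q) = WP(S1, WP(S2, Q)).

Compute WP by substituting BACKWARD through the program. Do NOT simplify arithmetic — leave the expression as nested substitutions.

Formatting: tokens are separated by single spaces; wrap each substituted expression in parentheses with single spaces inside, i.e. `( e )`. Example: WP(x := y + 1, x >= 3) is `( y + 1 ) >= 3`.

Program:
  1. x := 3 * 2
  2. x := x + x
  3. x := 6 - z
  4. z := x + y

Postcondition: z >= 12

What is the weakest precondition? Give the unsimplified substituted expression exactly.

Answer: ( ( 6 - z ) + y ) >= 12

Derivation:
post: z >= 12
stmt 4: z := x + y  -- replace 1 occurrence(s) of z with (x + y)
  => ( x + y ) >= 12
stmt 3: x := 6 - z  -- replace 1 occurrence(s) of x with (6 - z)
  => ( ( 6 - z ) + y ) >= 12
stmt 2: x := x + x  -- replace 0 occurrence(s) of x with (x + x)
  => ( ( 6 - z ) + y ) >= 12
stmt 1: x := 3 * 2  -- replace 0 occurrence(s) of x with (3 * 2)
  => ( ( 6 - z ) + y ) >= 12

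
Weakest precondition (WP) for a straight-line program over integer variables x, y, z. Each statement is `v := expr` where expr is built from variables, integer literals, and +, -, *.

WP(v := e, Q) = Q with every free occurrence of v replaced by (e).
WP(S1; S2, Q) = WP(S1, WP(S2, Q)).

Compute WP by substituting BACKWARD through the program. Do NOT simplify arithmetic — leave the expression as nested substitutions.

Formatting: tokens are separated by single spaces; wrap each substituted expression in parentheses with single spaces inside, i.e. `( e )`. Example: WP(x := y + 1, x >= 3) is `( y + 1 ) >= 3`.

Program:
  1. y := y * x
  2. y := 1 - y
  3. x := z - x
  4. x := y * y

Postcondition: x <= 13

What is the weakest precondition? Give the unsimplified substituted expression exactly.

post: x <= 13
stmt 4: x := y * y  -- replace 1 occurrence(s) of x with (y * y)
  => ( y * y ) <= 13
stmt 3: x := z - x  -- replace 0 occurrence(s) of x with (z - x)
  => ( y * y ) <= 13
stmt 2: y := 1 - y  -- replace 2 occurrence(s) of y with (1 - y)
  => ( ( 1 - y ) * ( 1 - y ) ) <= 13
stmt 1: y := y * x  -- replace 2 occurrence(s) of y with (y * x)
  => ( ( 1 - ( y * x ) ) * ( 1 - ( y * x ) ) ) <= 13

Answer: ( ( 1 - ( y * x ) ) * ( 1 - ( y * x ) ) ) <= 13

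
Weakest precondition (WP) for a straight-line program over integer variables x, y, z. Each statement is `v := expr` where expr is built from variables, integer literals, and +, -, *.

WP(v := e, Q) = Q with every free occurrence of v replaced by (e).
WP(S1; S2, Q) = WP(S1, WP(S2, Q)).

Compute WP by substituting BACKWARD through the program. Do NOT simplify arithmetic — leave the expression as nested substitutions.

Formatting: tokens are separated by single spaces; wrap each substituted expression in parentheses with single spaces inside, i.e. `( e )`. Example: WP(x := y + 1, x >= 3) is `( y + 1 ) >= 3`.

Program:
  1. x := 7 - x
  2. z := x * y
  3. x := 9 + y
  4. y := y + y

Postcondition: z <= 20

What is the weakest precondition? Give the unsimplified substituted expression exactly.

Answer: ( ( 7 - x ) * y ) <= 20

Derivation:
post: z <= 20
stmt 4: y := y + y  -- replace 0 occurrence(s) of y with (y + y)
  => z <= 20
stmt 3: x := 9 + y  -- replace 0 occurrence(s) of x with (9 + y)
  => z <= 20
stmt 2: z := x * y  -- replace 1 occurrence(s) of z with (x * y)
  => ( x * y ) <= 20
stmt 1: x := 7 - x  -- replace 1 occurrence(s) of x with (7 - x)
  => ( ( 7 - x ) * y ) <= 20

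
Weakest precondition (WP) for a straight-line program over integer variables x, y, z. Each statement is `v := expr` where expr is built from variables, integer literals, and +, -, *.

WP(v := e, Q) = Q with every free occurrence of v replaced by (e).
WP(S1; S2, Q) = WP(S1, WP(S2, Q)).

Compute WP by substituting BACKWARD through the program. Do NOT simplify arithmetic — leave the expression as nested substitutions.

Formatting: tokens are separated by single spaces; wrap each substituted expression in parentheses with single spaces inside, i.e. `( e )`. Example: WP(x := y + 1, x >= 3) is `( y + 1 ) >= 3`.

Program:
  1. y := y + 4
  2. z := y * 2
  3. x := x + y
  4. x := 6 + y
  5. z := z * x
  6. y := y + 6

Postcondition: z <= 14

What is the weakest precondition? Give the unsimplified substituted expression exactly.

post: z <= 14
stmt 6: y := y + 6  -- replace 0 occurrence(s) of y with (y + 6)
  => z <= 14
stmt 5: z := z * x  -- replace 1 occurrence(s) of z with (z * x)
  => ( z * x ) <= 14
stmt 4: x := 6 + y  -- replace 1 occurrence(s) of x with (6 + y)
  => ( z * ( 6 + y ) ) <= 14
stmt 3: x := x + y  -- replace 0 occurrence(s) of x with (x + y)
  => ( z * ( 6 + y ) ) <= 14
stmt 2: z := y * 2  -- replace 1 occurrence(s) of z with (y * 2)
  => ( ( y * 2 ) * ( 6 + y ) ) <= 14
stmt 1: y := y + 4  -- replace 2 occurrence(s) of y with (y + 4)
  => ( ( ( y + 4 ) * 2 ) * ( 6 + ( y + 4 ) ) ) <= 14

Answer: ( ( ( y + 4 ) * 2 ) * ( 6 + ( y + 4 ) ) ) <= 14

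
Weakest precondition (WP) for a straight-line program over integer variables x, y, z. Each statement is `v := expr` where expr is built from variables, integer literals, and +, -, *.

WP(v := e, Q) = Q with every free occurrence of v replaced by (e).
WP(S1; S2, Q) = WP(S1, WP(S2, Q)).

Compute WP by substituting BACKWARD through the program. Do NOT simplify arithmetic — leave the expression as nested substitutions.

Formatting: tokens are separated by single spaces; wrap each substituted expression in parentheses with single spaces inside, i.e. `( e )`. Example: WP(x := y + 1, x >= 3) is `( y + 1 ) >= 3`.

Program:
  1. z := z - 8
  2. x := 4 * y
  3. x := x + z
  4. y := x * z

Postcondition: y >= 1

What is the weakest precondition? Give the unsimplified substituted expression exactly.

Answer: ( ( ( 4 * y ) + ( z - 8 ) ) * ( z - 8 ) ) >= 1

Derivation:
post: y >= 1
stmt 4: y := x * z  -- replace 1 occurrence(s) of y with (x * z)
  => ( x * z ) >= 1
stmt 3: x := x + z  -- replace 1 occurrence(s) of x with (x + z)
  => ( ( x + z ) * z ) >= 1
stmt 2: x := 4 * y  -- replace 1 occurrence(s) of x with (4 * y)
  => ( ( ( 4 * y ) + z ) * z ) >= 1
stmt 1: z := z - 8  -- replace 2 occurrence(s) of z with (z - 8)
  => ( ( ( 4 * y ) + ( z - 8 ) ) * ( z - 8 ) ) >= 1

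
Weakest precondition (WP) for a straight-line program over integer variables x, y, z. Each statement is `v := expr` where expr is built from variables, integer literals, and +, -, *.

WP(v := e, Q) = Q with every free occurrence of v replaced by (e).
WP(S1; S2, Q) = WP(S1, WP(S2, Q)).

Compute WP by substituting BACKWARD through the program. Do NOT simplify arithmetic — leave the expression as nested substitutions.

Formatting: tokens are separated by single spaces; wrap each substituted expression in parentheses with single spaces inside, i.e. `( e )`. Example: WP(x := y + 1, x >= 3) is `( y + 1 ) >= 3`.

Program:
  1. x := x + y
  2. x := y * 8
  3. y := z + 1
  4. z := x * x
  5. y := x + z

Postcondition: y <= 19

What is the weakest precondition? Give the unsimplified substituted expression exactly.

Answer: ( ( y * 8 ) + ( ( y * 8 ) * ( y * 8 ) ) ) <= 19

Derivation:
post: y <= 19
stmt 5: y := x + z  -- replace 1 occurrence(s) of y with (x + z)
  => ( x + z ) <= 19
stmt 4: z := x * x  -- replace 1 occurrence(s) of z with (x * x)
  => ( x + ( x * x ) ) <= 19
stmt 3: y := z + 1  -- replace 0 occurrence(s) of y with (z + 1)
  => ( x + ( x * x ) ) <= 19
stmt 2: x := y * 8  -- replace 3 occurrence(s) of x with (y * 8)
  => ( ( y * 8 ) + ( ( y * 8 ) * ( y * 8 ) ) ) <= 19
stmt 1: x := x + y  -- replace 0 occurrence(s) of x with (x + y)
  => ( ( y * 8 ) + ( ( y * 8 ) * ( y * 8 ) ) ) <= 19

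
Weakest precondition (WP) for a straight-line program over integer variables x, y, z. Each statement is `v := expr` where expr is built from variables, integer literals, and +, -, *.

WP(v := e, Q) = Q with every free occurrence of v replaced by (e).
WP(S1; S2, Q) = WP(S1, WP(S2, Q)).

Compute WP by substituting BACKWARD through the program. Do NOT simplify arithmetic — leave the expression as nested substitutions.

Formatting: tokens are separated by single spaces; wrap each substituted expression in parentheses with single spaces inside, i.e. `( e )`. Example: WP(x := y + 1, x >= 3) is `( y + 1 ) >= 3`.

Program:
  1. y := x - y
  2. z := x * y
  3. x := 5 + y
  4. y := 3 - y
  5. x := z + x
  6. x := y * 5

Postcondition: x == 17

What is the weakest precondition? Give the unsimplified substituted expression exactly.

post: x == 17
stmt 6: x := y * 5  -- replace 1 occurrence(s) of x with (y * 5)
  => ( y * 5 ) == 17
stmt 5: x := z + x  -- replace 0 occurrence(s) of x with (z + x)
  => ( y * 5 ) == 17
stmt 4: y := 3 - y  -- replace 1 occurrence(s) of y with (3 - y)
  => ( ( 3 - y ) * 5 ) == 17
stmt 3: x := 5 + y  -- replace 0 occurrence(s) of x with (5 + y)
  => ( ( 3 - y ) * 5 ) == 17
stmt 2: z := x * y  -- replace 0 occurrence(s) of z with (x * y)
  => ( ( 3 - y ) * 5 ) == 17
stmt 1: y := x - y  -- replace 1 occurrence(s) of y with (x - y)
  => ( ( 3 - ( x - y ) ) * 5 ) == 17

Answer: ( ( 3 - ( x - y ) ) * 5 ) == 17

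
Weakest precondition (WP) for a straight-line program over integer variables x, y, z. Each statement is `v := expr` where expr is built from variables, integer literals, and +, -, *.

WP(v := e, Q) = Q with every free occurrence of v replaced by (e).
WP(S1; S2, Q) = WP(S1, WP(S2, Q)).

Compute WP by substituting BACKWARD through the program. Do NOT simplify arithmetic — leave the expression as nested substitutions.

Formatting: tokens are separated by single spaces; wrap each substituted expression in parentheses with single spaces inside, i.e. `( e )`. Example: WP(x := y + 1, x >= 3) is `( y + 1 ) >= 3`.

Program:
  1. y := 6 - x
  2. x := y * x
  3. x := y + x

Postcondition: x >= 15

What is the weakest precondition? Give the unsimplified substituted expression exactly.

post: x >= 15
stmt 3: x := y + x  -- replace 1 occurrence(s) of x with (y + x)
  => ( y + x ) >= 15
stmt 2: x := y * x  -- replace 1 occurrence(s) of x with (y * x)
  => ( y + ( y * x ) ) >= 15
stmt 1: y := 6 - x  -- replace 2 occurrence(s) of y with (6 - x)
  => ( ( 6 - x ) + ( ( 6 - x ) * x ) ) >= 15

Answer: ( ( 6 - x ) + ( ( 6 - x ) * x ) ) >= 15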